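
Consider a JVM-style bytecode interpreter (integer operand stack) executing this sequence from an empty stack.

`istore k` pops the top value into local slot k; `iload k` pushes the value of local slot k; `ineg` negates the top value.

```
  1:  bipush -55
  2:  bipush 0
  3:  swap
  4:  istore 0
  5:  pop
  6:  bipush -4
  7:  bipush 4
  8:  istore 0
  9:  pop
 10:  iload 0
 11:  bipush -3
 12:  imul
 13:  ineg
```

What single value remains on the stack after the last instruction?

12

bipush -55 -> [-55]
bipush 0   -> [-55, 0]
swap       -> [0, -55]
istore 0   -> [0]
pop        -> []
bipush -4  -> [-4]
bipush 4   -> [-4, 4]
istore 0   -> [-4]
pop        -> []
iload 0    -> [4]
bipush -3  -> [4, -3]
imul       -> [-12]
ineg       -> [12]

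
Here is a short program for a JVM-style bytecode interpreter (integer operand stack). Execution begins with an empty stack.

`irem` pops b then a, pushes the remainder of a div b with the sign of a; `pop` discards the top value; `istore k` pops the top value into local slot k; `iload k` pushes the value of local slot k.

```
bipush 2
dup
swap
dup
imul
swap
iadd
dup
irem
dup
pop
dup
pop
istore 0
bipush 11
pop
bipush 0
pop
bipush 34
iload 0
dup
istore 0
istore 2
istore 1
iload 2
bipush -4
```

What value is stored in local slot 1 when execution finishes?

bipush 2   2
dup        2 2
swap       2 2
dup        2 2 2
imul       2 4
swap       4 2
iadd       6
dup        6 6
irem       0
dup        0 0
pop        0
dup        0 0
pop        0
istore 0   (empty)
bipush 11  11
pop        (empty)
bipush 0   0
pop        (empty)
bipush 34  34
iload 0    34 0
dup        34 0 0
istore 0   34 0
istore 2   34
istore 1   (empty)
iload 2    0
bipush -4  0 -4

34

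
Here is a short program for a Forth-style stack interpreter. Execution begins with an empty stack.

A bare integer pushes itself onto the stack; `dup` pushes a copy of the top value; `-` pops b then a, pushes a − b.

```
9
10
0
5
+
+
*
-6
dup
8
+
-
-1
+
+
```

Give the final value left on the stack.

126

9   → 9
10  → 9 10
0   → 9 10 0
5   → 9 10 0 5
+   → 9 10 5
+   → 9 15
*   → 135
-6  → 135 -6
dup → 135 -6 -6
8   → 135 -6 -6 8
+   → 135 -6 2
-   → 135 -8
-1  → 135 -8 -1
+   → 135 -9
+   → 126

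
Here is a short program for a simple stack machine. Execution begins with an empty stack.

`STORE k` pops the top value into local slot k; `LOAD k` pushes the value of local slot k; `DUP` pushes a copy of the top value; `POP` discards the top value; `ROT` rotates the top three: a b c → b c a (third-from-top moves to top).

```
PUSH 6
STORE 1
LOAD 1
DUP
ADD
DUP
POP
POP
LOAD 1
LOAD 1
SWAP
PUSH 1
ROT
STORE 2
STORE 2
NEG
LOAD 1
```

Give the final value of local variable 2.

PUSH 6  -> [6]
STORE 1 -> []
LOAD 1  -> [6]
DUP     -> [6, 6]
ADD     -> [12]
DUP     -> [12, 12]
POP     -> [12]
POP     -> []
LOAD 1  -> [6]
LOAD 1  -> [6, 6]
SWAP    -> [6, 6]
PUSH 1  -> [6, 6, 1]
ROT     -> [6, 1, 6]
STORE 2 -> [6, 1]
STORE 2 -> [6]
NEG     -> [-6]
LOAD 1  -> [-6, 6]

1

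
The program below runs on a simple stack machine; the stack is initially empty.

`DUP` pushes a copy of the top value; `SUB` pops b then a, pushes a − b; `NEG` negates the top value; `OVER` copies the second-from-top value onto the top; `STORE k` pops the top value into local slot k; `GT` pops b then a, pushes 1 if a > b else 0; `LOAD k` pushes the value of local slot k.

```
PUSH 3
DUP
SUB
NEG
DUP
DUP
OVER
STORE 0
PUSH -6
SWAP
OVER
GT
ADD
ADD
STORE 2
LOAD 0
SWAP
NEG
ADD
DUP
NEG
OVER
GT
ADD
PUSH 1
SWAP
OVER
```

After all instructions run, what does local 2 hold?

PUSH 3  : 3
DUP     : 3 3
SUB     : 0
NEG     : 0
DUP     : 0 0
DUP     : 0 0 0
OVER    : 0 0 0 0
STORE 0 : 0 0 0
PUSH -6 : 0 0 0 -6
SWAP    : 0 0 -6 0
OVER    : 0 0 -6 0 -6
GT      : 0 0 -6 1
ADD     : 0 0 -5
ADD     : 0 -5
STORE 2 : 0
LOAD 0  : 0 0
SWAP    : 0 0
NEG     : 0 0
ADD     : 0
DUP     : 0 0
NEG     : 0 0
OVER    : 0 0 0
GT      : 0 0
ADD     : 0
PUSH 1  : 0 1
SWAP    : 1 0
OVER    : 1 0 1

-5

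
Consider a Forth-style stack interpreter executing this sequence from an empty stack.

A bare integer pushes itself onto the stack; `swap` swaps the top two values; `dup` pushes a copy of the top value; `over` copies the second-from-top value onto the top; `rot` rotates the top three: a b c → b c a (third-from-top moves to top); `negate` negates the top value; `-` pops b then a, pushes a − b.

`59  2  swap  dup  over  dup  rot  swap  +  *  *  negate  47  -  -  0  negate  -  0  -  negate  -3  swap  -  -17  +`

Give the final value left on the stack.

410787

59     : [59]
2      : [59, 2]
swap   : [2, 59]
dup    : [2, 59, 59]
over   : [2, 59, 59, 59]
dup    : [2, 59, 59, 59, 59]
rot    : [2, 59, 59, 59, 59]
swap   : [2, 59, 59, 59, 59]
+      : [2, 59, 59, 118]
*      : [2, 59, 6962]
*      : [2, 410758]
negate : [2, -410758]
47     : [2, -410758, 47]
-      : [2, -410805]
-      : [410807]
0      : [410807, 0]
negate : [410807, 0]
-      : [410807]
0      : [410807, 0]
-      : [410807]
negate : [-410807]
-3     : [-410807, -3]
swap   : [-3, -410807]
-      : [410804]
-17    : [410804, -17]
+      : [410787]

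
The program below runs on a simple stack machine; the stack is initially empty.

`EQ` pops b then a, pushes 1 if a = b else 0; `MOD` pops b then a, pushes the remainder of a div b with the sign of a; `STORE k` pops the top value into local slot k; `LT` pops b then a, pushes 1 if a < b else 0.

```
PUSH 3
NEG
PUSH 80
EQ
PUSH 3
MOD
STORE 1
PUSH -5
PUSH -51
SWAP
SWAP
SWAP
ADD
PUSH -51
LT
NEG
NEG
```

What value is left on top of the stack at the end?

PUSH 3   -> 3
NEG      -> -3
PUSH 80  -> -3 80
EQ       -> 0
PUSH 3   -> 0 3
MOD      -> 0
STORE 1  -> (empty)
PUSH -5  -> -5
PUSH -51 -> -5 -51
SWAP     -> -51 -5
SWAP     -> -5 -51
SWAP     -> -51 -5
ADD      -> -56
PUSH -51 -> -56 -51
LT       -> 1
NEG      -> -1
NEG      -> 1

1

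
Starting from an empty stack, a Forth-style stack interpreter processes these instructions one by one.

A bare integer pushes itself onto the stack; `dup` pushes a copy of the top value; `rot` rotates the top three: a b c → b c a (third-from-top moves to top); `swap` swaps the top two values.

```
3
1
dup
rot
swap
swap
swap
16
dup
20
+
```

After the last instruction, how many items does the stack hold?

5

3    -> [3]
1    -> [3, 1]
dup  -> [3, 1, 1]
rot  -> [1, 1, 3]
swap -> [1, 3, 1]
swap -> [1, 1, 3]
swap -> [1, 3, 1]
16   -> [1, 3, 1, 16]
dup  -> [1, 3, 1, 16, 16]
20   -> [1, 3, 1, 16, 16, 20]
+    -> [1, 3, 1, 16, 36]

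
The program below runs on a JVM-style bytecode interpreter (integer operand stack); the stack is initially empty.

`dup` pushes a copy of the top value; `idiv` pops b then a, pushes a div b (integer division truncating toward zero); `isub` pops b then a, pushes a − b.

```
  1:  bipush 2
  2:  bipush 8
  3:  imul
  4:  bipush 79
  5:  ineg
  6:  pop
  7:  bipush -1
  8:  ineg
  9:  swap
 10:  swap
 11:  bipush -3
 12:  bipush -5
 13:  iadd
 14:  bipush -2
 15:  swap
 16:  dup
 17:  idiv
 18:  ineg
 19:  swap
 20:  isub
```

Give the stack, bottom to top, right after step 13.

bipush 2   2
bipush 8   2 8
imul       16
bipush 79  16 79
ineg       16 -79
pop        16
bipush -1  16 -1
ineg       16 1
swap       1 16
swap       16 1
bipush -3  16 1 -3
bipush -5  16 1 -3 -5
iadd       16 1 -8

[16, 1, -8]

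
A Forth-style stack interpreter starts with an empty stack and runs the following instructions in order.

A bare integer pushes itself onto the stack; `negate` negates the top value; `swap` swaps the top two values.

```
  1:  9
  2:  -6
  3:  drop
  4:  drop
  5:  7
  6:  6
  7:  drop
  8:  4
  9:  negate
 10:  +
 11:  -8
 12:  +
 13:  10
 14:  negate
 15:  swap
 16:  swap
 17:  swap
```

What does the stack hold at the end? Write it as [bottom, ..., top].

9      → [9]
-6     → [9, -6]
drop   → [9]
drop   → []
7      → [7]
6      → [7, 6]
drop   → [7]
4      → [7, 4]
negate → [7, -4]
+      → [3]
-8     → [3, -8]
+      → [-5]
10     → [-5, 10]
negate → [-5, -10]
swap   → [-10, -5]
swap   → [-5, -10]
swap   → [-10, -5]

[-10, -5]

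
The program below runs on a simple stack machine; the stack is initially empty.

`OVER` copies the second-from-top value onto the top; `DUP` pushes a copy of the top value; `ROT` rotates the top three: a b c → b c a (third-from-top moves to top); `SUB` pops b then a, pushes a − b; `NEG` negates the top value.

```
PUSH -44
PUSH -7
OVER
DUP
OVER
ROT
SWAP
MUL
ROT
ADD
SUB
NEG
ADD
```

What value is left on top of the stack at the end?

PUSH -44 → [-44]
PUSH -7  → [-44, -7]
OVER     → [-44, -7, -44]
DUP      → [-44, -7, -44, -44]
OVER     → [-44, -7, -44, -44, -44]
ROT      → [-44, -7, -44, -44, -44]
SWAP     → [-44, -7, -44, -44, -44]
MUL      → [-44, -7, -44, 1936]
ROT      → [-44, -44, 1936, -7]
ADD      → [-44, -44, 1929]
SUB      → [-44, -1973]
NEG      → [-44, 1973]
ADD      → [1929]

1929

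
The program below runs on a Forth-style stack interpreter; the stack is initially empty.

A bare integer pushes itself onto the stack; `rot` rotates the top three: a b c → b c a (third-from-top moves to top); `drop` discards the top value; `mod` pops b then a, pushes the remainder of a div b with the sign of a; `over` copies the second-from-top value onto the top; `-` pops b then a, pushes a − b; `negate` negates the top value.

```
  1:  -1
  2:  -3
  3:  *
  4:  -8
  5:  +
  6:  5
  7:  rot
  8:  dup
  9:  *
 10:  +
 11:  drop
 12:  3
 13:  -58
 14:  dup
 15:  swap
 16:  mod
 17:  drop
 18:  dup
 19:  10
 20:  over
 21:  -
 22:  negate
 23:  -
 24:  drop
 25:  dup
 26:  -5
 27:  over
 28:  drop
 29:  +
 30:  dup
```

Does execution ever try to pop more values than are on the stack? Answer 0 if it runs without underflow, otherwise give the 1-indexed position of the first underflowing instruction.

-1 -> -1
-3 -> -1 -3
*  -> 3
-8 -> 3 -8
+  -> -5
5  -> -5 5
rot  — needs 3 operands, stack has 2 → underflow

7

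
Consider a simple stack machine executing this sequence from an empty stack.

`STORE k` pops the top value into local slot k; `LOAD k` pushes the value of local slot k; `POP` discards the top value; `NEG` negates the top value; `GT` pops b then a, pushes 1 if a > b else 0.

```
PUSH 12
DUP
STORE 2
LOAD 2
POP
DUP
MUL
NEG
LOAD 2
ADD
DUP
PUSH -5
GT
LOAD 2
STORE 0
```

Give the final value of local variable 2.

12

PUSH 12 : 12
DUP     : 12 12
STORE 2 : 12
LOAD 2  : 12 12
POP     : 12
DUP     : 12 12
MUL     : 144
NEG     : -144
LOAD 2  : -144 12
ADD     : -132
DUP     : -132 -132
PUSH -5 : -132 -132 -5
GT      : -132 0
LOAD 2  : -132 0 12
STORE 0 : -132 0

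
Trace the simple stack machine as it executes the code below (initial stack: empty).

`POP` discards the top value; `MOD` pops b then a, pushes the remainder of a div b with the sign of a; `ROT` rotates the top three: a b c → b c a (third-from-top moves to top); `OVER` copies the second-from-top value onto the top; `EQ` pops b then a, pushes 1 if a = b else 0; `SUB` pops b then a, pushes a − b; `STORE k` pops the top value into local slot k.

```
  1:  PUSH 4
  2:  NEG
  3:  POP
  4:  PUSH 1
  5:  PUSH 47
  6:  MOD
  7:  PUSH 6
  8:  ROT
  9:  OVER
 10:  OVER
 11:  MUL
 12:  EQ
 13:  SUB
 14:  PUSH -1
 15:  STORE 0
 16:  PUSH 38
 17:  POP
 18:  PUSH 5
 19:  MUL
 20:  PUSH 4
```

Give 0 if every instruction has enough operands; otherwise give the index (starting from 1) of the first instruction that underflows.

8

PUSH 4  -> [4]
NEG     -> [-4]
POP     -> []
PUSH 1  -> [1]
PUSH 47 -> [1, 47]
MOD     -> [1]
PUSH 6  -> [1, 6]
ROT  — needs 3 operands, stack has 2 → underflow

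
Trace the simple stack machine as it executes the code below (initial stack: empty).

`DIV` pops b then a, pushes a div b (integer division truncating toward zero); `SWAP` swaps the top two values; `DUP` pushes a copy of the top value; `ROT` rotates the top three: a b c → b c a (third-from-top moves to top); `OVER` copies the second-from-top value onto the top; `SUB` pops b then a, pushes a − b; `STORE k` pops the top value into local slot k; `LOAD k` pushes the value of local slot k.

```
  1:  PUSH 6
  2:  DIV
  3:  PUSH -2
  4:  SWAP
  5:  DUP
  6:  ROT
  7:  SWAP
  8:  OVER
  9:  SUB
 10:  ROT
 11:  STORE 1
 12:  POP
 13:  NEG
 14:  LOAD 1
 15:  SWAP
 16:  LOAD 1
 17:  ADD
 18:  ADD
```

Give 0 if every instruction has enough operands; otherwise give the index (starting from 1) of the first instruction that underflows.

PUSH 6 → 6
DIV  — needs 2 operands, stack has 1 → underflow

2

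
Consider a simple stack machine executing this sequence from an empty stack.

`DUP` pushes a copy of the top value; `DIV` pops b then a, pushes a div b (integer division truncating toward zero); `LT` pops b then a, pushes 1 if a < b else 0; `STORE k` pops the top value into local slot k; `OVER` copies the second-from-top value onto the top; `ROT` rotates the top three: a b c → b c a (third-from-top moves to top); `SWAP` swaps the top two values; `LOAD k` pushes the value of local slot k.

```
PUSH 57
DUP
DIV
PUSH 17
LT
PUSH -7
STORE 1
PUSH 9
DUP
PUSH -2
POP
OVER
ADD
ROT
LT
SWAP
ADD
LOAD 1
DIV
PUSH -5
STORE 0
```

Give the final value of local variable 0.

-5

PUSH 57  57
DUP      57 57
DIV      1
PUSH 17  1 17
LT       1
PUSH -7  1 -7
STORE 1  1
PUSH 9   1 9
DUP      1 9 9
PUSH -2  1 9 9 -2
POP      1 9 9
OVER     1 9 9 9
ADD      1 9 18
ROT      9 18 1
LT       9 0
SWAP     0 9
ADD      9
LOAD 1   9 -7
DIV      -1
PUSH -5  -1 -5
STORE 0  -1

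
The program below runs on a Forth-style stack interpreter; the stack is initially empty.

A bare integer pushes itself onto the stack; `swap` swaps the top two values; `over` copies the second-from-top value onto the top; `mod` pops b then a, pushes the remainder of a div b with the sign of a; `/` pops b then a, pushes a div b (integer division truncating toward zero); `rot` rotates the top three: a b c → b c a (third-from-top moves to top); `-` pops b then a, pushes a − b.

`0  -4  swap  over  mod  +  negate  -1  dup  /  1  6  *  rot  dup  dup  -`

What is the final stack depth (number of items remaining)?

0      -> 0
-4     -> 0 -4
swap   -> -4 0
over   -> -4 0 -4
mod    -> -4 0
+      -> -4
negate -> 4
-1     -> 4 -1
dup    -> 4 -1 -1
/      -> 4 1
1      -> 4 1 1
6      -> 4 1 1 6
*      -> 4 1 6
rot    -> 1 6 4
dup    -> 1 6 4 4
dup    -> 1 6 4 4 4
-      -> 1 6 4 0

4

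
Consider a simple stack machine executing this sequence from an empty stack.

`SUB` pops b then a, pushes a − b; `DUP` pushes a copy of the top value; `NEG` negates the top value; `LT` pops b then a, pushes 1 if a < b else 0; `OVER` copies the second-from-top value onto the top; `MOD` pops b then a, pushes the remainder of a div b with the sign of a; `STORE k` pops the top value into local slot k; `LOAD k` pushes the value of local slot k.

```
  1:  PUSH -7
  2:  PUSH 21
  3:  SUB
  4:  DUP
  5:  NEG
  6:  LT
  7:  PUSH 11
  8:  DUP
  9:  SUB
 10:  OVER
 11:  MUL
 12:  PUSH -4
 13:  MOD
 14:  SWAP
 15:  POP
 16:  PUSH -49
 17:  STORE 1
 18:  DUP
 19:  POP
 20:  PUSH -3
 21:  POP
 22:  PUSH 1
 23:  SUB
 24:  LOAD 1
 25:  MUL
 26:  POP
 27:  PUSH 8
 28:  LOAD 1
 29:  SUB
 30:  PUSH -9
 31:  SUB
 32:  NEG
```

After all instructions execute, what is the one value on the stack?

PUSH -7  → [-7]
PUSH 21  → [-7, 21]
SUB      → [-28]
DUP      → [-28, -28]
NEG      → [-28, 28]
LT       → [1]
PUSH 11  → [1, 11]
DUP      → [1, 11, 11]
SUB      → [1, 0]
OVER     → [1, 0, 1]
MUL      → [1, 0]
PUSH -4  → [1, 0, -4]
MOD      → [1, 0]
SWAP     → [0, 1]
POP      → [0]
PUSH -49 → [0, -49]
STORE 1  → [0]
DUP      → [0, 0]
POP      → [0]
PUSH -3  → [0, -3]
POP      → [0]
PUSH 1   → [0, 1]
SUB      → [-1]
LOAD 1   → [-1, -49]
MUL      → [49]
POP      → []
PUSH 8   → [8]
LOAD 1   → [8, -49]
SUB      → [57]
PUSH -9  → [57, -9]
SUB      → [66]
NEG      → [-66]

-66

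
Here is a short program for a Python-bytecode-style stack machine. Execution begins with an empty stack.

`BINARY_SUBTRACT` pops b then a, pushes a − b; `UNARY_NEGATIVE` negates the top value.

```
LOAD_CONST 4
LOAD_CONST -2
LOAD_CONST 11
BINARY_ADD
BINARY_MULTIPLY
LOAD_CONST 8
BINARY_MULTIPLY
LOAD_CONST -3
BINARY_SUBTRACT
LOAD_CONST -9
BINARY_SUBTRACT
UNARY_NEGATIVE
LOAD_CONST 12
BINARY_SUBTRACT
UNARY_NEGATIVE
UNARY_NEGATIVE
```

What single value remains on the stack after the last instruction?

LOAD_CONST 4    → 4
LOAD_CONST -2   → 4 -2
LOAD_CONST 11   → 4 -2 11
BINARY_ADD      → 4 9
BINARY_MULTIPLY → 36
LOAD_CONST 8    → 36 8
BINARY_MULTIPLY → 288
LOAD_CONST -3   → 288 -3
BINARY_SUBTRACT → 291
LOAD_CONST -9   → 291 -9
BINARY_SUBTRACT → 300
UNARY_NEGATIVE  → -300
LOAD_CONST 12   → -300 12
BINARY_SUBTRACT → -312
UNARY_NEGATIVE  → 312
UNARY_NEGATIVE  → -312

-312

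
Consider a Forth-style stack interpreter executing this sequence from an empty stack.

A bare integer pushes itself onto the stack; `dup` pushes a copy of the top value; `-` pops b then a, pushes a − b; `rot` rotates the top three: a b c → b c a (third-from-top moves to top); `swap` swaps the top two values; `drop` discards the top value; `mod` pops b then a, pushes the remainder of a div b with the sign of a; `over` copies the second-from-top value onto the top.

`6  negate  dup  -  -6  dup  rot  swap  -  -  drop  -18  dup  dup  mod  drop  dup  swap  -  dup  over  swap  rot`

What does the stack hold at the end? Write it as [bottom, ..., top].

6      : [6]
negate : [-6]
dup    : [-6, -6]
-      : [0]
-6     : [0, -6]
dup    : [0, -6, -6]
rot    : [-6, -6, 0]
swap   : [-6, 0, -6]
-      : [-6, 6]
-      : [-12]
drop   : []
-18    : [-18]
dup    : [-18, -18]
dup    : [-18, -18, -18]
mod    : [-18, 0]
drop   : [-18]
dup    : [-18, -18]
swap   : [-18, -18]
-      : [0]
dup    : [0, 0]
over   : [0, 0, 0]
swap   : [0, 0, 0]
rot    : [0, 0, 0]

[0, 0, 0]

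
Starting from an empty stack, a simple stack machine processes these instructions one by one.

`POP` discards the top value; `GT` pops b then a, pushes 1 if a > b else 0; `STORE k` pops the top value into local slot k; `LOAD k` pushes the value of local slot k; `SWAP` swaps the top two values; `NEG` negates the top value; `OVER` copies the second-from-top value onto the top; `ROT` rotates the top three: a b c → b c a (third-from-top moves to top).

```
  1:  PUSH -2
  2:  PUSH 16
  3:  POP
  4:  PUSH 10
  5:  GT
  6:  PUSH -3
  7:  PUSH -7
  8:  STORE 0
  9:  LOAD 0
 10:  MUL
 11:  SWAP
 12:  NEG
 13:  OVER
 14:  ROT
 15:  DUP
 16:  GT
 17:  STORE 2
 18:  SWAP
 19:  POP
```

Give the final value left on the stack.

PUSH -2 : [-2]
PUSH 16 : [-2, 16]
POP     : [-2]
PUSH 10 : [-2, 10]
GT      : [0]
PUSH -3 : [0, -3]
PUSH -7 : [0, -3, -7]
STORE 0 : [0, -3]
LOAD 0  : [0, -3, -7]
MUL     : [0, 21]
SWAP    : [21, 0]
NEG     : [21, 0]
OVER    : [21, 0, 21]
ROT     : [0, 21, 21]
DUP     : [0, 21, 21, 21]
GT      : [0, 21, 0]
STORE 2 : [0, 21]
SWAP    : [21, 0]
POP     : [21]

21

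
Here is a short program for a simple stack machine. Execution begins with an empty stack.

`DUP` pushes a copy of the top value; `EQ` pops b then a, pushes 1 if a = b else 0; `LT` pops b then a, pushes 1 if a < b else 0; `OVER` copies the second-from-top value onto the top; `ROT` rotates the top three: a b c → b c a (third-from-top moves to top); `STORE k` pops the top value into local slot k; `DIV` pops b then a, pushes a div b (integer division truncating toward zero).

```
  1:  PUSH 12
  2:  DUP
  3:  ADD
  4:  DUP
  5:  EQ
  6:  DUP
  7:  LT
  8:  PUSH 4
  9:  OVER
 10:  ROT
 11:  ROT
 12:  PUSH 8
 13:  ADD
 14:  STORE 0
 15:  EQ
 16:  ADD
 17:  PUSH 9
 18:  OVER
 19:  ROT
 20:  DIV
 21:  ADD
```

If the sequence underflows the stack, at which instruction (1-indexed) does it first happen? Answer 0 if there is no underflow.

16

PUSH 12  [12]
DUP      [12, 12]
ADD      [24]
DUP      [24, 24]
EQ       [1]
DUP      [1, 1]
LT       [0]
PUSH 4   [0, 4]
OVER     [0, 4, 0]
ROT      [4, 0, 0]
ROT      [0, 0, 4]
PUSH 8   [0, 0, 4, 8]
ADD      [0, 0, 12]
STORE 0  [0, 0]
EQ       [1]
ADD  — needs 2 operands, stack has 1 → underflow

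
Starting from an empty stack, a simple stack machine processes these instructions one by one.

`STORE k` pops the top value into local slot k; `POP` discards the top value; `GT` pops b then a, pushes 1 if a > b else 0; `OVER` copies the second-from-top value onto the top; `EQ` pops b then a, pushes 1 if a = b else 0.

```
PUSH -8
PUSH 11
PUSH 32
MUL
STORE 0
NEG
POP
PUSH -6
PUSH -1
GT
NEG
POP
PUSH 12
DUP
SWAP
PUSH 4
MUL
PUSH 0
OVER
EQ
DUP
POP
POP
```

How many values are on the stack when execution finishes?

PUSH -8  [-8]
PUSH 11  [-8, 11]
PUSH 32  [-8, 11, 32]
MUL      [-8, 352]
STORE 0  [-8]
NEG      [8]
POP      []
PUSH -6  [-6]
PUSH -1  [-6, -1]
GT       [0]
NEG      [0]
POP      []
PUSH 12  [12]
DUP      [12, 12]
SWAP     [12, 12]
PUSH 4   [12, 12, 4]
MUL      [12, 48]
PUSH 0   [12, 48, 0]
OVER     [12, 48, 0, 48]
EQ       [12, 48, 0]
DUP      [12, 48, 0, 0]
POP      [12, 48, 0]
POP      [12, 48]

2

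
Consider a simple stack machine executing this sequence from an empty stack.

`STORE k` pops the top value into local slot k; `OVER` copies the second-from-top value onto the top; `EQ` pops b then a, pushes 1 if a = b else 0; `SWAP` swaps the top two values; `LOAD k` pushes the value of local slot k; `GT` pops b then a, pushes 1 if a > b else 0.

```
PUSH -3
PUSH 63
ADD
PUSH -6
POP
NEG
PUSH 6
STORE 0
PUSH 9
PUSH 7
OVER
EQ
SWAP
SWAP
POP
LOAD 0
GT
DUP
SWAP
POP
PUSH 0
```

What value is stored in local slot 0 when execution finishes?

PUSH -3 → [-3]
PUSH 63 → [-3, 63]
ADD     → [60]
PUSH -6 → [60, -6]
POP     → [60]
NEG     → [-60]
PUSH 6  → [-60, 6]
STORE 0 → [-60]
PUSH 9  → [-60, 9]
PUSH 7  → [-60, 9, 7]
OVER    → [-60, 9, 7, 9]
EQ      → [-60, 9, 0]
SWAP    → [-60, 0, 9]
SWAP    → [-60, 9, 0]
POP     → [-60, 9]
LOAD 0  → [-60, 9, 6]
GT      → [-60, 1]
DUP     → [-60, 1, 1]
SWAP    → [-60, 1, 1]
POP     → [-60, 1]
PUSH 0  → [-60, 1, 0]

6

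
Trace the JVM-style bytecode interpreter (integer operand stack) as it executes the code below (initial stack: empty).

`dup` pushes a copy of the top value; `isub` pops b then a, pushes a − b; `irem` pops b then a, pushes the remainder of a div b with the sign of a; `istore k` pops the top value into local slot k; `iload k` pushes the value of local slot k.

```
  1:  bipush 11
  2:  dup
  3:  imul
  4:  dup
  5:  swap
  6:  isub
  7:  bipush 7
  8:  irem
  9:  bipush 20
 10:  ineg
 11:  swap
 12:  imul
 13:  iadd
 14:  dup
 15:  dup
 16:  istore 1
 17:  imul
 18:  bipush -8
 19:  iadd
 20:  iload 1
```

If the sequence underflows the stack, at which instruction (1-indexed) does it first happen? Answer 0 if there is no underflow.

bipush 11 : [11]
dup       : [11, 11]
imul      : [121]
dup       : [121, 121]
swap      : [121, 121]
isub      : [0]
bipush 7  : [0, 7]
irem      : [0]
bipush 20 : [0, 20]
ineg      : [0, -20]
swap      : [-20, 0]
imul      : [0]
iadd  — needs 2 operands, stack has 1 → underflow

13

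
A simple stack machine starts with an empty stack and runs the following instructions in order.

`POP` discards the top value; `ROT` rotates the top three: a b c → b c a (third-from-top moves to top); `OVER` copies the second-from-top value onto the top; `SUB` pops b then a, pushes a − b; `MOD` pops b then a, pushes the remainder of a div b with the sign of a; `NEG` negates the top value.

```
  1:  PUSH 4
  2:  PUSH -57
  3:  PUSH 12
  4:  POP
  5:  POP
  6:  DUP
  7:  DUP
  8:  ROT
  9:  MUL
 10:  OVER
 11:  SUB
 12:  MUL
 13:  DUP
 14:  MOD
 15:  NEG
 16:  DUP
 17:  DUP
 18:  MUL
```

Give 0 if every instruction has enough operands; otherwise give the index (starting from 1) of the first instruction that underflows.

0

PUSH 4    [4]
PUSH -57  [4, -57]
PUSH 12   [4, -57, 12]
POP       [4, -57]
POP       [4]
DUP       [4, 4]
DUP       [4, 4, 4]
ROT       [4, 4, 4]
MUL       [4, 16]
OVER      [4, 16, 4]
SUB       [4, 12]
MUL       [48]
DUP       [48, 48]
MOD       [0]
NEG       [0]
DUP       [0, 0]
DUP       [0, 0, 0]
MUL       [0, 0]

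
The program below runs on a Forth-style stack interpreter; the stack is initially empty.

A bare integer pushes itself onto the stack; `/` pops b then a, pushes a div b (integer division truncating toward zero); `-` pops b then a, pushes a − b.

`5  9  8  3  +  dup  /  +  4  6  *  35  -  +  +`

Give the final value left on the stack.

4

5   -> 5
9   -> 5 9
8   -> 5 9 8
3   -> 5 9 8 3
+   -> 5 9 11
dup -> 5 9 11 11
/   -> 5 9 1
+   -> 5 10
4   -> 5 10 4
6   -> 5 10 4 6
*   -> 5 10 24
35  -> 5 10 24 35
-   -> 5 10 -11
+   -> 5 -1
+   -> 4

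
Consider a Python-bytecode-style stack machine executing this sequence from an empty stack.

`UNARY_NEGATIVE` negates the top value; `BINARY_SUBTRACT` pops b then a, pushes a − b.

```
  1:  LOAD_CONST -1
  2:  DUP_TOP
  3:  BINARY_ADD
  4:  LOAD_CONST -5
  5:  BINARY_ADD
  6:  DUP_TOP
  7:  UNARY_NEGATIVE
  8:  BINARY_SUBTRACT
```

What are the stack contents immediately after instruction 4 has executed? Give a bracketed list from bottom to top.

[-2, -5]

LOAD_CONST -1 → -1
DUP_TOP       → -1 -1
BINARY_ADD    → -2
LOAD_CONST -5 → -2 -5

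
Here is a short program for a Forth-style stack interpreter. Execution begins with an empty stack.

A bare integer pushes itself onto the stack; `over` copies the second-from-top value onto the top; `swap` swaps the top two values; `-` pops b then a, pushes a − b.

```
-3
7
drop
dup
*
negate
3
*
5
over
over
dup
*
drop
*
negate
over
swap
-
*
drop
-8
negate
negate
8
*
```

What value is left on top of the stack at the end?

-3     -> -3
7      -> -3 7
drop   -> -3
dup    -> -3 -3
*      -> 9
negate -> -9
3      -> -9 3
*      -> -27
5      -> -27 5
over   -> -27 5 -27
over   -> -27 5 -27 5
dup    -> -27 5 -27 5 5
*      -> -27 5 -27 25
drop   -> -27 5 -27
*      -> -27 -135
negate -> -27 135
over   -> -27 135 -27
swap   -> -27 -27 135
-      -> -27 -162
*      -> 4374
drop   -> (empty)
-8     -> -8
negate -> 8
negate -> -8
8      -> -8 8
*      -> -64

-64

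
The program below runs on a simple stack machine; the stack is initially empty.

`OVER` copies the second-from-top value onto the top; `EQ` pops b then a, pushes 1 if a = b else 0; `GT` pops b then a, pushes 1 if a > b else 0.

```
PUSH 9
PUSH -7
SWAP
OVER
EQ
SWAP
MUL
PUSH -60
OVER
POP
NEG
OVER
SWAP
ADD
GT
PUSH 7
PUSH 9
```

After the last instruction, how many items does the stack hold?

3

PUSH 9   : [9]
PUSH -7  : [9, -7]
SWAP     : [-7, 9]
OVER     : [-7, 9, -7]
EQ       : [-7, 0]
SWAP     : [0, -7]
MUL      : [0]
PUSH -60 : [0, -60]
OVER     : [0, -60, 0]
POP      : [0, -60]
NEG      : [0, 60]
OVER     : [0, 60, 0]
SWAP     : [0, 0, 60]
ADD      : [0, 60]
GT       : [0]
PUSH 7   : [0, 7]
PUSH 9   : [0, 7, 9]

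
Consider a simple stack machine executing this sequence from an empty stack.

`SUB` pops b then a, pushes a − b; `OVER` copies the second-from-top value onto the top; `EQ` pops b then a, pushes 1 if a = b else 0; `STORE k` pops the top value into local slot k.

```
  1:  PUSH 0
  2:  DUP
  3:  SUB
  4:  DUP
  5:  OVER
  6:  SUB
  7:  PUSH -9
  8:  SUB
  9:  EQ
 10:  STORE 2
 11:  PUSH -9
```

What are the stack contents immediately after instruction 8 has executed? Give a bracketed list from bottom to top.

[0, 9]

PUSH 0  → [0]
DUP     → [0, 0]
SUB     → [0]
DUP     → [0, 0]
OVER    → [0, 0, 0]
SUB     → [0, 0]
PUSH -9 → [0, 0, -9]
SUB     → [0, 9]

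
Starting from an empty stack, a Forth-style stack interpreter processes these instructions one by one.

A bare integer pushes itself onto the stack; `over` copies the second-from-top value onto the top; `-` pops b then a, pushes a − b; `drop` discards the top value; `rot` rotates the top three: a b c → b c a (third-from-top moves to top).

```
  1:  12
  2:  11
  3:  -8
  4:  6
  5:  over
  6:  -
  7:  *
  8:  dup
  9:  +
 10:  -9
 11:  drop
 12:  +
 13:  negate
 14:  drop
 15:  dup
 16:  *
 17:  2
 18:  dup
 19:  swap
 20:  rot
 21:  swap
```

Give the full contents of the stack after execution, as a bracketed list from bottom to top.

12     → [12]
11     → [12, 11]
-8     → [12, 11, -8]
6      → [12, 11, -8, 6]
over   → [12, 11, -8, 6, -8]
-      → [12, 11, -8, 14]
*      → [12, 11, -112]
dup    → [12, 11, -112, -112]
+      → [12, 11, -224]
-9     → [12, 11, -224, -9]
drop   → [12, 11, -224]
+      → [12, -213]
negate → [12, 213]
drop   → [12]
dup    → [12, 12]
*      → [144]
2      → [144, 2]
dup    → [144, 2, 2]
swap   → [144, 2, 2]
rot    → [2, 2, 144]
swap   → [2, 144, 2]

[2, 144, 2]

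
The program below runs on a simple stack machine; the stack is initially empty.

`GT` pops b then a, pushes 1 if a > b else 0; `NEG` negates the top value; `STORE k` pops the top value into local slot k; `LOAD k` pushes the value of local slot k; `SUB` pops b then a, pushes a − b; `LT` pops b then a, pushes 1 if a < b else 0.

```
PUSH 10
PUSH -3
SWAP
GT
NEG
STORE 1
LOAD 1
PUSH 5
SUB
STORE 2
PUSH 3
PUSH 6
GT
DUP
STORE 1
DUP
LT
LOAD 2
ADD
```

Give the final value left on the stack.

-5

PUSH 10 → 10
PUSH -3 → 10 -3
SWAP    → -3 10
GT      → 0
NEG     → 0
STORE 1 → (empty)
LOAD 1  → 0
PUSH 5  → 0 5
SUB     → -5
STORE 2 → (empty)
PUSH 3  → 3
PUSH 6  → 3 6
GT      → 0
DUP     → 0 0
STORE 1 → 0
DUP     → 0 0
LT      → 0
LOAD 2  → 0 -5
ADD     → -5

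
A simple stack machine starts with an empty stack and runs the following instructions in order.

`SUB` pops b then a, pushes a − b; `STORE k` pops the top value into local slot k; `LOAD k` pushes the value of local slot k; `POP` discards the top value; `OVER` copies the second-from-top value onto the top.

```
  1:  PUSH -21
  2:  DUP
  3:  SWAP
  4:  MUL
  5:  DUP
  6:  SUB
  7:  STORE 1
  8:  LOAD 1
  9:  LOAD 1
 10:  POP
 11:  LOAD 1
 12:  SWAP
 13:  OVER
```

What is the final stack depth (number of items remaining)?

3

PUSH -21 -> -21
DUP      -> -21 -21
SWAP     -> -21 -21
MUL      -> 441
DUP      -> 441 441
SUB      -> 0
STORE 1  -> (empty)
LOAD 1   -> 0
LOAD 1   -> 0 0
POP      -> 0
LOAD 1   -> 0 0
SWAP     -> 0 0
OVER     -> 0 0 0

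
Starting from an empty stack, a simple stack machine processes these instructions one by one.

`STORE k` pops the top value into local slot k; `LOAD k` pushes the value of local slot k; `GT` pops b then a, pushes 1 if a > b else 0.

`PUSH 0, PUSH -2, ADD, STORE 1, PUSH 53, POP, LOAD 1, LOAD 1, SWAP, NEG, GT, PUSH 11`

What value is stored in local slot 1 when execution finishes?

-2

PUSH 0  -> [0]
PUSH -2 -> [0, -2]
ADD     -> [-2]
STORE 1 -> []
PUSH 53 -> [53]
POP     -> []
LOAD 1  -> [-2]
LOAD 1  -> [-2, -2]
SWAP    -> [-2, -2]
NEG     -> [-2, 2]
GT      -> [0]
PUSH 11 -> [0, 11]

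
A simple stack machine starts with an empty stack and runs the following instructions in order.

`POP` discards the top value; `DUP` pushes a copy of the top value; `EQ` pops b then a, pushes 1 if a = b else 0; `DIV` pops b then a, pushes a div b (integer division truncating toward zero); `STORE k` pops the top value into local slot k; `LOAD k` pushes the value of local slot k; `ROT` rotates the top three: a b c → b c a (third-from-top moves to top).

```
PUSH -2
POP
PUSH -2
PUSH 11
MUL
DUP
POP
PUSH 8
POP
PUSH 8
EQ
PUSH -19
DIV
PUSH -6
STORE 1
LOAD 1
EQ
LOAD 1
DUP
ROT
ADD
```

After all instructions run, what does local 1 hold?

-6

PUSH -2  : [-2]
POP      : []
PUSH -2  : [-2]
PUSH 11  : [-2, 11]
MUL      : [-22]
DUP      : [-22, -22]
POP      : [-22]
PUSH 8   : [-22, 8]
POP      : [-22]
PUSH 8   : [-22, 8]
EQ       : [0]
PUSH -19 : [0, -19]
DIV      : [0]
PUSH -6  : [0, -6]
STORE 1  : [0]
LOAD 1   : [0, -6]
EQ       : [0]
LOAD 1   : [0, -6]
DUP      : [0, -6, -6]
ROT      : [-6, -6, 0]
ADD      : [-6, -6]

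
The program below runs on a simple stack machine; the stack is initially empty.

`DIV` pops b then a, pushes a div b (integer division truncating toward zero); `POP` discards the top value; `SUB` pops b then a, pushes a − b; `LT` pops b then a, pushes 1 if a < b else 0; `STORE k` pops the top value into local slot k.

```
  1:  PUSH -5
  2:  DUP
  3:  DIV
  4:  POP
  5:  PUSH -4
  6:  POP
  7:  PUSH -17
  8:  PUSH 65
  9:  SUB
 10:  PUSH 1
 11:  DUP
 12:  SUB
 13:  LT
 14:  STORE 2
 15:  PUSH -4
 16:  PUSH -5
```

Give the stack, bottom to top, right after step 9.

PUSH -5   [-5]
DUP       [-5, -5]
DIV       [1]
POP       []
PUSH -4   [-4]
POP       []
PUSH -17  [-17]
PUSH 65   [-17, 65]
SUB       [-82]

[-82]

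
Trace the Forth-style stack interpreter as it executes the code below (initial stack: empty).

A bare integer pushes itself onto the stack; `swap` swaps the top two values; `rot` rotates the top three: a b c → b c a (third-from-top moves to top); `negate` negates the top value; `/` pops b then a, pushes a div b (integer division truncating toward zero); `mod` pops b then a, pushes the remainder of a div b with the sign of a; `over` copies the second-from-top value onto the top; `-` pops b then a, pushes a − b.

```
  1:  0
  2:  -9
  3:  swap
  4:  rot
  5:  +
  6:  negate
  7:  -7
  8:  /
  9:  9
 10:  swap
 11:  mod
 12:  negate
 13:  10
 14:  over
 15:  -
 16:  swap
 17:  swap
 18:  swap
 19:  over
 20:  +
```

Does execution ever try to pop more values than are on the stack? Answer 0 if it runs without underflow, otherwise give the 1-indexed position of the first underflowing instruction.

0     [0]
-9    [0, -9]
swap  [-9, 0]
rot  — needs 3 operands, stack has 2 → underflow

4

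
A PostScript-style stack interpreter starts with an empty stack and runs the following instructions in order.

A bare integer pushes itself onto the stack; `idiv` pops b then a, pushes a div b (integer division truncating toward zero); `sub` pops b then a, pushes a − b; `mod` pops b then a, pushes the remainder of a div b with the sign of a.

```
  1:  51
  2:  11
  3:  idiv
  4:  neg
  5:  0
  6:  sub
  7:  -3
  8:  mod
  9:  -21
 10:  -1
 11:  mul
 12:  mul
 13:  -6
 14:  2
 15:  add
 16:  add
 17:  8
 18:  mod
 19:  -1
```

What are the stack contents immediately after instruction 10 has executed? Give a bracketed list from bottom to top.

[-1, -21, -1]

51    [51]
11    [51, 11]
idiv  [4]
neg   [-4]
0     [-4, 0]
sub   [-4]
-3    [-4, -3]
mod   [-1]
-21   [-1, -21]
-1    [-1, -21, -1]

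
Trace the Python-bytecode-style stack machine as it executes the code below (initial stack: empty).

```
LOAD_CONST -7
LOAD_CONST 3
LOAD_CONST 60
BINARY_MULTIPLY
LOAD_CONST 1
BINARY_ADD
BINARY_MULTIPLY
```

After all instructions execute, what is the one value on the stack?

LOAD_CONST -7   -> [-7]
LOAD_CONST 3    -> [-7, 3]
LOAD_CONST 60   -> [-7, 3, 60]
BINARY_MULTIPLY -> [-7, 180]
LOAD_CONST 1    -> [-7, 180, 1]
BINARY_ADD      -> [-7, 181]
BINARY_MULTIPLY -> [-1267]

-1267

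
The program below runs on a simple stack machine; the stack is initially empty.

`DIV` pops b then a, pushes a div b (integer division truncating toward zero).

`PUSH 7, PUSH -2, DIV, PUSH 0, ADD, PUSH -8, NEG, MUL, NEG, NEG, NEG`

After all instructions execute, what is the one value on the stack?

24

PUSH 7  → [7]
PUSH -2 → [7, -2]
DIV     → [-3]
PUSH 0  → [-3, 0]
ADD     → [-3]
PUSH -8 → [-3, -8]
NEG     → [-3, 8]
MUL     → [-24]
NEG     → [24]
NEG     → [-24]
NEG     → [24]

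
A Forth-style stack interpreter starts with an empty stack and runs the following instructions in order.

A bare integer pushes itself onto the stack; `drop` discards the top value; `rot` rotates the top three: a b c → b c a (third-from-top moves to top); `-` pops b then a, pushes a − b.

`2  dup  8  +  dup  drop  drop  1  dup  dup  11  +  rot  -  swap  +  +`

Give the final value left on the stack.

14

2    : [2]
dup  : [2, 2]
8    : [2, 2, 8]
+    : [2, 10]
dup  : [2, 10, 10]
drop : [2, 10]
drop : [2]
1    : [2, 1]
dup  : [2, 1, 1]
dup  : [2, 1, 1, 1]
11   : [2, 1, 1, 1, 11]
+    : [2, 1, 1, 12]
rot  : [2, 1, 12, 1]
-    : [2, 1, 11]
swap : [2, 11, 1]
+    : [2, 12]
+    : [14]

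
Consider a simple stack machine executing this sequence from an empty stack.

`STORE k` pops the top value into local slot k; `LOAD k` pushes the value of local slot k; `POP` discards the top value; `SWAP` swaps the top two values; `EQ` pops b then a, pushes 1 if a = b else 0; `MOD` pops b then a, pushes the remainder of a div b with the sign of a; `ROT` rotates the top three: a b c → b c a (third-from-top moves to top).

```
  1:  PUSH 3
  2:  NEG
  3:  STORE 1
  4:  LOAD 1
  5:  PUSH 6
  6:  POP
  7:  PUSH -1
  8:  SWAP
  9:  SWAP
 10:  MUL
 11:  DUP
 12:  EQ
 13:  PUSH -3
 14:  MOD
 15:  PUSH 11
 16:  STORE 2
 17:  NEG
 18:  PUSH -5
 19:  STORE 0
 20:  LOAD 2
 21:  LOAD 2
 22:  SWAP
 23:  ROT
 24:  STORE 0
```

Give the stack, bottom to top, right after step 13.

[1, -3]

PUSH 3   [3]
NEG      [-3]
STORE 1  []
LOAD 1   [-3]
PUSH 6   [-3, 6]
POP      [-3]
PUSH -1  [-3, -1]
SWAP     [-1, -3]
SWAP     [-3, -1]
MUL      [3]
DUP      [3, 3]
EQ       [1]
PUSH -3  [1, -3]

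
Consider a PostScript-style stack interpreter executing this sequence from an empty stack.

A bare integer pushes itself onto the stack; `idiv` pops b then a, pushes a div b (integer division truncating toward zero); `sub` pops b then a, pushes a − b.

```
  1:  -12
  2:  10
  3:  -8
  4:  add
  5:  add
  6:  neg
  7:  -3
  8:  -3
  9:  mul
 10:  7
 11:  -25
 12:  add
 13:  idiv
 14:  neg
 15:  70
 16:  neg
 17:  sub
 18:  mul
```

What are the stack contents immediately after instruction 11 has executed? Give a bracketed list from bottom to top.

[10, 9, 7, -25]

-12 -> -12
10  -> -12 10
-8  -> -12 10 -8
add -> -12 2
add -> -10
neg -> 10
-3  -> 10 -3
-3  -> 10 -3 -3
mul -> 10 9
7   -> 10 9 7
-25 -> 10 9 7 -25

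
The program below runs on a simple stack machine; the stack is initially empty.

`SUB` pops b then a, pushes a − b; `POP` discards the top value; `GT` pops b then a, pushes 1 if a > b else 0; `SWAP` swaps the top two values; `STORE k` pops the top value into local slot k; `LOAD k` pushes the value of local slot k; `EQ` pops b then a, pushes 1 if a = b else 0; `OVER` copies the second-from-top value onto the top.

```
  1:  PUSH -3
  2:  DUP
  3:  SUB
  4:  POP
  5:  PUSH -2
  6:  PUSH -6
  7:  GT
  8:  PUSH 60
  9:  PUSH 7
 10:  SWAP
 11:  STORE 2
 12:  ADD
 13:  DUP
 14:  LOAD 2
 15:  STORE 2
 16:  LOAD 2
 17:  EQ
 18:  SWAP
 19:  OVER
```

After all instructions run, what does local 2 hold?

PUSH -3  [-3]
DUP      [-3, -3]
SUB      [0]
POP      []
PUSH -2  [-2]
PUSH -6  [-2, -6]
GT       [1]
PUSH 60  [1, 60]
PUSH 7   [1, 60, 7]
SWAP     [1, 7, 60]
STORE 2  [1, 7]
ADD      [8]
DUP      [8, 8]
LOAD 2   [8, 8, 60]
STORE 2  [8, 8]
LOAD 2   [8, 8, 60]
EQ       [8, 0]
SWAP     [0, 8]
OVER     [0, 8, 0]

60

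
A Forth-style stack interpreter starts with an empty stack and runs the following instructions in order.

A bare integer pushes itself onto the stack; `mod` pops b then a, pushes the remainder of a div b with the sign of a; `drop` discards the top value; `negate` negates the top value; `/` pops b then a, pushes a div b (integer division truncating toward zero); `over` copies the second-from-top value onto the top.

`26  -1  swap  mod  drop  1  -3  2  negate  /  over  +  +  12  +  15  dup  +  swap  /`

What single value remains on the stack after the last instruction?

2

26     : [26]
-1     : [26, -1]
swap   : [-1, 26]
mod    : [-1]
drop   : []
1      : [1]
-3     : [1, -3]
2      : [1, -3, 2]
negate : [1, -3, -2]
/      : [1, 1]
over   : [1, 1, 1]
+      : [1, 2]
+      : [3]
12     : [3, 12]
+      : [15]
15     : [15, 15]
dup    : [15, 15, 15]
+      : [15, 30]
swap   : [30, 15]
/      : [2]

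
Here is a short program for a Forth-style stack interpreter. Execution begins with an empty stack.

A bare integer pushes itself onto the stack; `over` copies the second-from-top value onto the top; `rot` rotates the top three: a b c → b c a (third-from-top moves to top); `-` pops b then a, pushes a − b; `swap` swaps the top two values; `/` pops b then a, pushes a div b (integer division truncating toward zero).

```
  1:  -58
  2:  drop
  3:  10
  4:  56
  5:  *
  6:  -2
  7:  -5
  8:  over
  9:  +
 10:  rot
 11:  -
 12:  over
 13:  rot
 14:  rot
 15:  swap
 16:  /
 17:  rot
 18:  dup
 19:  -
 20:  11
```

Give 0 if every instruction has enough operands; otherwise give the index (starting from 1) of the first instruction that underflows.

17

-58  -> [-58]
drop -> []
10   -> [10]
56   -> [10, 56]
*    -> [560]
-2   -> [560, -2]
-5   -> [560, -2, -5]
over -> [560, -2, -5, -2]
+    -> [560, -2, -7]
rot  -> [-2, -7, 560]
-    -> [-2, -567]
over -> [-2, -567, -2]
rot  -> [-567, -2, -2]
rot  -> [-2, -2, -567]
swap -> [-2, -567, -2]
/    -> [-2, 283]
rot  — needs 3 operands, stack has 2 → underflow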